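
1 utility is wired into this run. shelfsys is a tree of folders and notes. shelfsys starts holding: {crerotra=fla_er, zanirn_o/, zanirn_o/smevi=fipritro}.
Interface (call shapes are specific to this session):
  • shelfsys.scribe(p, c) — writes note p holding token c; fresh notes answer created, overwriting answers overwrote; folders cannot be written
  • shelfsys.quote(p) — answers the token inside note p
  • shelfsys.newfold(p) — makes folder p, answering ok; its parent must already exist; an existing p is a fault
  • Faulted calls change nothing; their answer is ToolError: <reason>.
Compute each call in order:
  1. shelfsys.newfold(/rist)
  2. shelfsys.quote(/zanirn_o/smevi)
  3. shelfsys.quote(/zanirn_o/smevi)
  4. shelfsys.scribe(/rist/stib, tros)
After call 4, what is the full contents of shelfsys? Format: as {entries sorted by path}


# shelfsys.newfold(/rist) == ok
# shelfsys.quote(/zanirn_o/smevi) == fipritro
# shelfsys.quote(/zanirn_o/smevi) == fipritro
# shelfsys.scribe(/rist/stib, tros) == created

Answer: {crerotra=fla_er, rist/, rist/stib=tros, zanirn_o/, zanirn_o/smevi=fipritro}


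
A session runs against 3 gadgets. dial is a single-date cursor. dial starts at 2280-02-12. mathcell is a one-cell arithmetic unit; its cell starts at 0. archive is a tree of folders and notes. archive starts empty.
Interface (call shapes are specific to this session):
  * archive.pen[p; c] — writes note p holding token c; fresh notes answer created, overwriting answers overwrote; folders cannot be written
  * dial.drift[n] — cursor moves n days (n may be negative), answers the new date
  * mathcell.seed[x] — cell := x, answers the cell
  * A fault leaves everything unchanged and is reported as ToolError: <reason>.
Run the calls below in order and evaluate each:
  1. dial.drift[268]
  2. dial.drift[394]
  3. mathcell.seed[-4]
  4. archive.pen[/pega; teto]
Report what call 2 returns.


! 1. dial.drift(n→268) : 2280-11-06
! 2. dial.drift(n→394) : 2281-12-05
! 3. mathcell.seed(x→-4) : -4
! 4. archive.pen(p→/pega, c→teto) : created

Answer: 2281-12-05


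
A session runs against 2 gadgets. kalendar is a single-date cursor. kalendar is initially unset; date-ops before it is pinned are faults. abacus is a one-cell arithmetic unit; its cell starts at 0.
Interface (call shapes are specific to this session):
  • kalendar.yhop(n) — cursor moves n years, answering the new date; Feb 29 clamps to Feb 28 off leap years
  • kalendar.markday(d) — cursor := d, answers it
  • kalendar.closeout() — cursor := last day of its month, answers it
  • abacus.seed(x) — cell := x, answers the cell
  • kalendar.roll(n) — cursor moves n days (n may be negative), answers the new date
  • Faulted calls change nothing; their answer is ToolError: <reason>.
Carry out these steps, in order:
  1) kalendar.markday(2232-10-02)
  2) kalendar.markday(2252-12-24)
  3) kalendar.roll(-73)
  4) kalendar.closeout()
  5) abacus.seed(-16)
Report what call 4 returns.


Answer: 2252-10-31

Derivation:
I try markday using d='2232-10-02', and see 2232-10-02.
Using markday using d='2252-12-24', and see 2252-12-24.
I invoke roll using n='-73', and get 2252-10-12.
I run closeout, — result: 2252-10-31.
Using seed using x='-16', which returns -16.


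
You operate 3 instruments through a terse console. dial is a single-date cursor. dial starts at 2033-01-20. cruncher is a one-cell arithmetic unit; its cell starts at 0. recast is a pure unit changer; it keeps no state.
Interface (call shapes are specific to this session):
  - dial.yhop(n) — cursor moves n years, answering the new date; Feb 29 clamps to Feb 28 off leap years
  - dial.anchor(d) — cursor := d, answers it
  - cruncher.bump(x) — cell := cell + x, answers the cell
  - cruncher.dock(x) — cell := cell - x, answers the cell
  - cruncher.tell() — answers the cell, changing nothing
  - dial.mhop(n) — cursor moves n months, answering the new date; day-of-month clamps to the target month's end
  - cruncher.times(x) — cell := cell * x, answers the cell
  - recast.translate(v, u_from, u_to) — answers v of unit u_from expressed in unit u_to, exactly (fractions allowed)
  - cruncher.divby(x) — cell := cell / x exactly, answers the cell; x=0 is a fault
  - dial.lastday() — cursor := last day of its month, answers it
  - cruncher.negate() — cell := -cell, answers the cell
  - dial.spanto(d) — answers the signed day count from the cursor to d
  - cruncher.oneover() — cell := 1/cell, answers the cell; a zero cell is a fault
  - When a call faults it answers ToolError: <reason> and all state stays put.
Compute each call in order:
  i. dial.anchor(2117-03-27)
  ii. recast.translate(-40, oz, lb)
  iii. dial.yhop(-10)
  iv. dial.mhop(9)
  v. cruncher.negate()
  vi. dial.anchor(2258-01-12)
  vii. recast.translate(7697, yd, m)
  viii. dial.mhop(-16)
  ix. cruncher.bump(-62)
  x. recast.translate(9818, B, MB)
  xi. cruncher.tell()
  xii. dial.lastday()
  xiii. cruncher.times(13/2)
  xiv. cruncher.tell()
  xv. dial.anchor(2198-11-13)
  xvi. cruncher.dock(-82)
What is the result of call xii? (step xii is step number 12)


Answer: 2256-09-30

Derivation:
Do: anchor[2117-03-27]
See: 2117-03-27
Do: translate[-40; oz; lb]
See: -5/2
Do: yhop[-10]
See: 2107-03-27
Do: mhop[9]
See: 2107-12-27
Do: negate[]
See: 0
Do: anchor[2258-01-12]
See: 2258-01-12
Do: translate[7697; yd; m]
See: 8797671/1250
Do: mhop[-16]
See: 2256-09-12
Do: bump[-62]
See: -62
Do: translate[9818; B; MB]
See: 4909/500000
Do: tell[]
See: -62
Do: lastday[]
See: 2256-09-30
Do: times[13/2]
See: -403
Do: tell[]
See: -403
Do: anchor[2198-11-13]
See: 2198-11-13
Do: dock[-82]
See: -321


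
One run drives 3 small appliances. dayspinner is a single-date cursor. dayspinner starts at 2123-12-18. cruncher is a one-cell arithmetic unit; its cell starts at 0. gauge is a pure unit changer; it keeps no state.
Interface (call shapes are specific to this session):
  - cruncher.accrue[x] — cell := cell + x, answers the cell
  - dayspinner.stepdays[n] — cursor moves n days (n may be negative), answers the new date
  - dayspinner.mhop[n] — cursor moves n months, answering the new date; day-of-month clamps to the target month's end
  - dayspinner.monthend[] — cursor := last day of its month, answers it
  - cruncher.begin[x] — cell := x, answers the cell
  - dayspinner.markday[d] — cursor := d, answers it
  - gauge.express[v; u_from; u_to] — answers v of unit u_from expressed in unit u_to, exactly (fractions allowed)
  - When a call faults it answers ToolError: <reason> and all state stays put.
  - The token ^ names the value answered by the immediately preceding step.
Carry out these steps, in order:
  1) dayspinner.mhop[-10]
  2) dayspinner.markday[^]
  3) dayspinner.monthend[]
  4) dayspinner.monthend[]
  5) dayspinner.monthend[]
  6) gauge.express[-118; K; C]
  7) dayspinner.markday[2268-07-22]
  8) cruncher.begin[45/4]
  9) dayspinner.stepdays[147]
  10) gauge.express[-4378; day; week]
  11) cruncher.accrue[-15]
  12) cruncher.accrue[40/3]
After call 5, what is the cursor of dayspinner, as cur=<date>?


>>> dayspinner.mhop n='-10'
= 2123-02-18
>>> dayspinner.markday d='^'
= 2123-02-18
>>> dayspinner.monthend
= 2123-02-28
>>> dayspinner.monthend
= 2123-02-28
>>> dayspinner.monthend
= 2123-02-28
>>> gauge.express v='-118' u_from='K' u_to='C'
= -7823/20
>>> dayspinner.markday d='2268-07-22'
= 2268-07-22
>>> cruncher.begin x='45/4'
= 45/4
>>> dayspinner.stepdays n='147'
= 2268-12-16
>>> gauge.express v='-4378' u_from='day' u_to='week'
= -4378/7
>>> cruncher.accrue x='-15'
= -15/4
>>> cruncher.accrue x='40/3'
= 115/12

Answer: cur=2123-02-28


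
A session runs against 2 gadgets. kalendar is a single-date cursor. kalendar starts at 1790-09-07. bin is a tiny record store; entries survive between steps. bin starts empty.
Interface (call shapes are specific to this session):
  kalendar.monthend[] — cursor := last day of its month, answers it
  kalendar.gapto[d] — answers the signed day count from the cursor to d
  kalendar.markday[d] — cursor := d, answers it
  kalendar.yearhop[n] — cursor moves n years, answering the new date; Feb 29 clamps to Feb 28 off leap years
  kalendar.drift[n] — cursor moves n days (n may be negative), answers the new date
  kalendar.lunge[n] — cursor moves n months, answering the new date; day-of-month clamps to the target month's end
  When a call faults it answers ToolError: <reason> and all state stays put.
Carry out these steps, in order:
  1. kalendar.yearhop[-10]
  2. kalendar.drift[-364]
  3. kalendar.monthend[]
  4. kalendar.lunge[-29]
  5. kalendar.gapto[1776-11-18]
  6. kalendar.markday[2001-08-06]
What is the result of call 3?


Answer: 1779-09-30

Derivation:
→ yearhop(n=-10)
← 1780-09-07
→ drift(n=-364)
← 1779-09-09
→ monthend()
← 1779-09-30
→ lunge(n=-29)
← 1777-04-30
→ gapto(d=1776-11-18)
← -163
→ markday(d=2001-08-06)
← 2001-08-06


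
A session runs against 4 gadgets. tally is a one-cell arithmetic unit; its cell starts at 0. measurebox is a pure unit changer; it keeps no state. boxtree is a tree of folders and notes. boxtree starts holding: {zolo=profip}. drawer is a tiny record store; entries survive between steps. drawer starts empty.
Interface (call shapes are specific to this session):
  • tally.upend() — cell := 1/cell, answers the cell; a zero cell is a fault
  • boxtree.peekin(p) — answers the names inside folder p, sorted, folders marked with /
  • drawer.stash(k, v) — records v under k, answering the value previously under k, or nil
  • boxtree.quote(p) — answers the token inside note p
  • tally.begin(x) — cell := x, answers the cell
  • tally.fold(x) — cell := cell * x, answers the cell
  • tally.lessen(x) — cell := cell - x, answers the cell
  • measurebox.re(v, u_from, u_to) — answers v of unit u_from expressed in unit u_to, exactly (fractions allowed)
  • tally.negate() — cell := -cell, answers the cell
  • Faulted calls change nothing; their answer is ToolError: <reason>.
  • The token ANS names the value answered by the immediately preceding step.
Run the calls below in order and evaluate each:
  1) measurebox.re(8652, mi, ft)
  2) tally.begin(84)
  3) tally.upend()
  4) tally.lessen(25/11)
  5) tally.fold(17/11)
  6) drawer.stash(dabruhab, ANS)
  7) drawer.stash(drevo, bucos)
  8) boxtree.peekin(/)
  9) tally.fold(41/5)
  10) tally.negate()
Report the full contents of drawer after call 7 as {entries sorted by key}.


> measurebox.re v: 8652 u_from: mi u_to: ft
:: 45682560
> tally.begin x: 84
:: 84
> tally.upend
:: 1/84
> tally.lessen x: 25/11
:: -2089/924
> tally.fold x: 17/11
:: -35513/10164
> drawer.stash k: dabruhab v: ANS
:: nil
> drawer.stash k: drevo v: bucos
:: nil
> boxtree.peekin p: /
:: [zolo]
> tally.fold x: 41/5
:: -1456033/50820
> tally.negate
:: 1456033/50820

Answer: {dabruhab=-35513/10164, drevo=bucos}


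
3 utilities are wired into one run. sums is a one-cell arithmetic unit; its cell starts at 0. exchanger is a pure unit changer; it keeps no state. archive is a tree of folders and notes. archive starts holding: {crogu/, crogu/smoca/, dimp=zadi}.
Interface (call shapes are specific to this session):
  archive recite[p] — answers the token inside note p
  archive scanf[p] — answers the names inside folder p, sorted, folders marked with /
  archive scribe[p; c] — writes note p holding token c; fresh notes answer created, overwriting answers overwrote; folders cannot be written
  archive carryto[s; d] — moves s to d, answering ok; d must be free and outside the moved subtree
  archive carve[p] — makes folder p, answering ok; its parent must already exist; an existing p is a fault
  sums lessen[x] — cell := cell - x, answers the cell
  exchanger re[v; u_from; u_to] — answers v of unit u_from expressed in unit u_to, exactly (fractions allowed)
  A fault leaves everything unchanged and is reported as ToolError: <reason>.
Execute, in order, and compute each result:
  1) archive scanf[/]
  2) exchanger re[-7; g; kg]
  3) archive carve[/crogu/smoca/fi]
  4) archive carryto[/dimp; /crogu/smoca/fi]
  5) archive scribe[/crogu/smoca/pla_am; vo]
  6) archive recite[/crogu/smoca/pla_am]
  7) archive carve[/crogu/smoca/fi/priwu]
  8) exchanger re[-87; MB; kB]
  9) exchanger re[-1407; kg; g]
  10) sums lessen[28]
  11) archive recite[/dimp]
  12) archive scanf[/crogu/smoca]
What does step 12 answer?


Answer: [fi/, pla_am]

Derivation:
I invoke archive scanf on /, which returns [crogu/, dimp].
Next I call exchanger re on -7, g, kg, — result: -7/1000.
Using archive carve on /crogu/smoca/fi, giving ok.
Calling archive carryto on /dimp, /crogu/smoca/fi, and get ToolError: exists.
Calling archive scribe on /crogu/smoca/pla_am, vo, → created.
Next I call archive recite on /crogu/smoca/pla_am, — result: vo.
I use archive carve on /crogu/smoca/fi/priwu, and see ok.
I use exchanger re on -87, MB, kB, — result: -87000.
Invoking exchanger re on -1407, kg, g, and see -1407000.
I call sums lessen on 28, yielding -28.
Calling archive recite on /dimp, yielding zadi.
Then archive scanf on /crogu/smoca, which returns [fi/, pla_am].


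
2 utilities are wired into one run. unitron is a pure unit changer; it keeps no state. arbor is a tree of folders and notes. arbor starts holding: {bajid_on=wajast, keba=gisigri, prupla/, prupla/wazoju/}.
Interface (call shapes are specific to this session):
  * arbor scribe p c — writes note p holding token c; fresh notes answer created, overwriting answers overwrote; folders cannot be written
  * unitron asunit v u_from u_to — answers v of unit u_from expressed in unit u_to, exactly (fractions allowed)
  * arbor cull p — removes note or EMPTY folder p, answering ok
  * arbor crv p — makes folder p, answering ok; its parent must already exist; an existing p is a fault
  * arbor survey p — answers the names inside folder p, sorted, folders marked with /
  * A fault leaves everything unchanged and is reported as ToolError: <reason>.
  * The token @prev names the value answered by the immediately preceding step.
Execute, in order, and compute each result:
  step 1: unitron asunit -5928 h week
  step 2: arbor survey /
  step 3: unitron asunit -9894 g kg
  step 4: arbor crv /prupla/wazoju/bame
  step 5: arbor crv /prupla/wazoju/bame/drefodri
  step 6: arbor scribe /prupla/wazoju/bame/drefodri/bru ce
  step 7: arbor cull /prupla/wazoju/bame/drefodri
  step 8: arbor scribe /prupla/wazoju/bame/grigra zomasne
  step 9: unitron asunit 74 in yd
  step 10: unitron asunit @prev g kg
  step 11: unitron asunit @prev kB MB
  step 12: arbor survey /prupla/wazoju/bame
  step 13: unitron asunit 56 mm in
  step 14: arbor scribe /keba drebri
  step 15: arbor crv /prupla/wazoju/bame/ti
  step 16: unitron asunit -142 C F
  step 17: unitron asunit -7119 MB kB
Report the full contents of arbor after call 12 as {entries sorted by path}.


>> unitron asunit(-5928, h, week)
<< -247/7
>> arbor survey(/)
<< [bajid_on, keba, prupla/]
>> unitron asunit(-9894, g, kg)
<< -4947/500
>> arbor crv(/prupla/wazoju/bame)
<< ok
>> arbor crv(/prupla/wazoju/bame/drefodri)
<< ok
>> arbor scribe(/prupla/wazoju/bame/drefodri/bru, ce)
<< created
>> arbor cull(/prupla/wazoju/bame/drefodri)
<< ToolError: not empty
>> arbor scribe(/prupla/wazoju/bame/grigra, zomasne)
<< created
>> unitron asunit(74, in, yd)
<< 37/18
>> unitron asunit(@prev, g, kg)
<< 37/18000
>> unitron asunit(@prev, kB, MB)
<< 37/18000000
>> arbor survey(/prupla/wazoju/bame)
<< [drefodri/, grigra]
>> unitron asunit(56, mm, in)
<< 280/127
>> arbor scribe(/keba, drebri)
<< overwrote
>> arbor crv(/prupla/wazoju/bame/ti)
<< ok
>> unitron asunit(-142, C, F)
<< -1118/5
>> unitron asunit(-7119, MB, kB)
<< -7119000

Answer: {bajid_on=wajast, keba=gisigri, prupla/, prupla/wazoju/, prupla/wazoju/bame/, prupla/wazoju/bame/drefodri/, prupla/wazoju/bame/drefodri/bru=ce, prupla/wazoju/bame/grigra=zomasne}


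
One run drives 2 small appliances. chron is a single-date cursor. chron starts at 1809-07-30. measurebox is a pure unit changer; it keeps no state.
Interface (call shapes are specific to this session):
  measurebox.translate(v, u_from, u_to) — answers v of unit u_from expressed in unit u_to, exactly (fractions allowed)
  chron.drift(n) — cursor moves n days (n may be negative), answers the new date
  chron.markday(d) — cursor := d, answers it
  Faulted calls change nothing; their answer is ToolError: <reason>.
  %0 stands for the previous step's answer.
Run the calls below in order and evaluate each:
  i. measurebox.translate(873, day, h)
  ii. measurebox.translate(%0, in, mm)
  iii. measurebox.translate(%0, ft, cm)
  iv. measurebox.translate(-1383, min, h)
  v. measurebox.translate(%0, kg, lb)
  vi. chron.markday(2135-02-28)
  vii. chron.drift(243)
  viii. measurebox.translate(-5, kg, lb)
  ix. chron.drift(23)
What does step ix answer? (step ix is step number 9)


Answer: 2135-11-21

Derivation:
·→ measurebox.translate(873, day, h)
·← 20952
·→ measurebox.translate(%0, in, mm)
·← 2660904/5
·→ measurebox.translate(%0, ft, cm)
·← 2027608848/125
·→ measurebox.translate(-1383, min, h)
·← -461/20
·→ measurebox.translate(%0, kg, lb)
·← -2305000000/45359237
·→ chron.markday(2135-02-28)
·← 2135-02-28
·→ chron.drift(243)
·← 2135-10-29
·→ measurebox.translate(-5, kg, lb)
·← -500000000/45359237
·→ chron.drift(23)
·← 2135-11-21


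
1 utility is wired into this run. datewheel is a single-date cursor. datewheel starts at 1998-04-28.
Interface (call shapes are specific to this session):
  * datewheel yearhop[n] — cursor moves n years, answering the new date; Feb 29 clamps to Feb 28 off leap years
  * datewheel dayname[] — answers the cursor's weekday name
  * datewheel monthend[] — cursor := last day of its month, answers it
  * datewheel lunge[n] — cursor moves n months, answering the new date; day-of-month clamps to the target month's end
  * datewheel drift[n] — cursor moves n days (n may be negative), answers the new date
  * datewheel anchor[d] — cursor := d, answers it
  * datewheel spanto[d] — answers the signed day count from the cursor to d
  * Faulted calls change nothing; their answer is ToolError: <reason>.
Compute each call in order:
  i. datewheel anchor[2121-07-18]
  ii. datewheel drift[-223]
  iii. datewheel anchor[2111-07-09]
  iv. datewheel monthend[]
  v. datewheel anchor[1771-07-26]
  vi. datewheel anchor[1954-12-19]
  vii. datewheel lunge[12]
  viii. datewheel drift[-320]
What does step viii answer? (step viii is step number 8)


Step: datewheel anchor[2121-07-18]
Result: 2121-07-18
Step: datewheel drift[-223]
Result: 2120-12-07
Step: datewheel anchor[2111-07-09]
Result: 2111-07-09
Step: datewheel monthend[]
Result: 2111-07-31
Step: datewheel anchor[1771-07-26]
Result: 1771-07-26
Step: datewheel anchor[1954-12-19]
Result: 1954-12-19
Step: datewheel lunge[12]
Result: 1955-12-19
Step: datewheel drift[-320]
Result: 1955-02-02

Answer: 1955-02-02


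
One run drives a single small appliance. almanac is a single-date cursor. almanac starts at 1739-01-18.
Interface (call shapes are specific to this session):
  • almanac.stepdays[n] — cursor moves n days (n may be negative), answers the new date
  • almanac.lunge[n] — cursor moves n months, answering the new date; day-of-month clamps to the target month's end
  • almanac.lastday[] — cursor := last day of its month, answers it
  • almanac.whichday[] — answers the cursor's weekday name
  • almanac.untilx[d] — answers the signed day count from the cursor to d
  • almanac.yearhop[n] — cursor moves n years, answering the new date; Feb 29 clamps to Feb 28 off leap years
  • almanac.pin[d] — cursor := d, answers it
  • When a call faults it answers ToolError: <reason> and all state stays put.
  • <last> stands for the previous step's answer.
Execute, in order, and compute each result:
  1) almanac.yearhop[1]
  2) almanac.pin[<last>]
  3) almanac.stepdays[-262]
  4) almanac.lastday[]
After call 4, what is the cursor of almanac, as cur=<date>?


Answer: cur=1739-05-31

Derivation:
Do: almanac.yearhop[n=1]
See: 1740-01-18
Do: almanac.pin[d=<last>]
See: 1740-01-18
Do: almanac.stepdays[n=-262]
See: 1739-05-01
Do: almanac.lastday[]
See: 1739-05-31


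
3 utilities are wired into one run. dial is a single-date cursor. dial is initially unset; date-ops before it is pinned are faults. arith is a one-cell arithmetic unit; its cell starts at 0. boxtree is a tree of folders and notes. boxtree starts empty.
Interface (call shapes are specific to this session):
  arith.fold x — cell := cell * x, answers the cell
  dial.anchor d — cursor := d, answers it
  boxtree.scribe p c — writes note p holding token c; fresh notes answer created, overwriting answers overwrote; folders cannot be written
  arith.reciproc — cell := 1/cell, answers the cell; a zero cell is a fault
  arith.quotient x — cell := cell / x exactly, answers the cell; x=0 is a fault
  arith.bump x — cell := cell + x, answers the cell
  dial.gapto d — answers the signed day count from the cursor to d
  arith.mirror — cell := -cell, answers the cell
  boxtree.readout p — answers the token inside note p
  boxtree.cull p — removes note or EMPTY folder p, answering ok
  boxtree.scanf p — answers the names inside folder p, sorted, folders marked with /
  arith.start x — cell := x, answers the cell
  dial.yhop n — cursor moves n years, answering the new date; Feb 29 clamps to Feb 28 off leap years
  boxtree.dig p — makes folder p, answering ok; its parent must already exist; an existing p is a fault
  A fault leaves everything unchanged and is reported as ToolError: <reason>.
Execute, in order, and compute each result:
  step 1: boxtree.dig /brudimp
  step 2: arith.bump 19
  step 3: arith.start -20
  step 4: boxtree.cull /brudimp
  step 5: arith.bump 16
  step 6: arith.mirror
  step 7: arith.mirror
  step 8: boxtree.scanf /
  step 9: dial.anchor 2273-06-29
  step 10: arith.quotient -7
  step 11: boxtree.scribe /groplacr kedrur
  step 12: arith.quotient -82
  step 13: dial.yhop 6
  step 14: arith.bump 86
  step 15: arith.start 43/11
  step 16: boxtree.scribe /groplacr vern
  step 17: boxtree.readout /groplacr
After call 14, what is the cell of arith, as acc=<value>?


Answer: acc=24680/287

Derivation:
~$ dig p='/brudimp'
= ok
~$ bump x='19'
= 19
~$ start x='-20'
= -20
~$ cull p='/brudimp'
= ok
~$ bump x='16'
= -4
~$ mirror
= 4
~$ mirror
= -4
~$ scanf p='/'
= []
~$ anchor d='2273-06-29'
= 2273-06-29
~$ quotient x='-7'
= 4/7
~$ scribe p='/groplacr' c='kedrur'
= created
~$ quotient x='-82'
= -2/287
~$ yhop n='6'
= 2279-06-29
~$ bump x='86'
= 24680/287
~$ start x='43/11'
= 43/11
~$ scribe p='/groplacr' c='vern'
= overwrote
~$ readout p='/groplacr'
= vern


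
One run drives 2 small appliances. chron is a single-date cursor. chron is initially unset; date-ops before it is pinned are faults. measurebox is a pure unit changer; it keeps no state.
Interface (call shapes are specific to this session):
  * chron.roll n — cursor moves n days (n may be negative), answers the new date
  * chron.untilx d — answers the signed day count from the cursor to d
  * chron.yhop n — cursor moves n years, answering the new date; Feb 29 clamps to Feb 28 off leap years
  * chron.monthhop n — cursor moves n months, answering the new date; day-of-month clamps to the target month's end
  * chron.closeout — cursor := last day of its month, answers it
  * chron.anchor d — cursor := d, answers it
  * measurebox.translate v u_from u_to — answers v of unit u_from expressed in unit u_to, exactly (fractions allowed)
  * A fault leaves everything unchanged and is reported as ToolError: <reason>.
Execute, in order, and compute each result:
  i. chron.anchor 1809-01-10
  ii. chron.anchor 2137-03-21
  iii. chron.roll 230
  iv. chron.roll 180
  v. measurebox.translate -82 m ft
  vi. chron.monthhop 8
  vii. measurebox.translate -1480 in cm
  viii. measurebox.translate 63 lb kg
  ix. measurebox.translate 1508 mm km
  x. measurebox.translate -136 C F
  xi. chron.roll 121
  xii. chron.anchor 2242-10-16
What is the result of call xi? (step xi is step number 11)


Now I run anchor with 1809-01-10, and observe 1809-01-10.
I run anchor with 2137-03-21, and observe 2137-03-21.
Next I call roll with 230, and see 2137-11-06.
Using roll with 180, and get 2138-05-05.
Using translate with -82, m, ft, yielding -102500/381.
I call monthhop with 8, and observe 2139-01-05.
I try translate with -1480, in, cm: -18796/5.
Calling translate with 63, lb, kg, and see 2857631931/100000000.
Now I run translate with 1508, mm, km, — result: 377/250000.
Then translate with -136, C, F, yielding -1064/5.
I call roll with 121, giving 2139-05-06.
Using anchor with 2242-10-16: 2242-10-16.

Answer: 2139-05-06


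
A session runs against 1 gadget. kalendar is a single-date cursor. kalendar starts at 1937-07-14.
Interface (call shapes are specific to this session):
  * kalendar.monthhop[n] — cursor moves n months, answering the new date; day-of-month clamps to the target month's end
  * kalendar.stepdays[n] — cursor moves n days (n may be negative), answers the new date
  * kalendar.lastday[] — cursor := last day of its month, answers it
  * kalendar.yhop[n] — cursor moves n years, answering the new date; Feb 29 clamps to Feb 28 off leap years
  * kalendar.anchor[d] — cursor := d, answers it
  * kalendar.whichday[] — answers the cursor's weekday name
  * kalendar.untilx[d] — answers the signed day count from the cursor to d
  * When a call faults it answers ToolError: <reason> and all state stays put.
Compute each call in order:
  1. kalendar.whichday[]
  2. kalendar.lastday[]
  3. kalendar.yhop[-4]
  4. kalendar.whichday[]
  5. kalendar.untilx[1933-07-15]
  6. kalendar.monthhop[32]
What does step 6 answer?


Answer: 1936-03-31

Derivation:
→ whichday()
← Wednesday
→ lastday()
← 1937-07-31
→ yhop(n='-4')
← 1933-07-31
→ whichday()
← Monday
→ untilx(d='1933-07-15')
← -16
→ monthhop(n='32')
← 1936-03-31


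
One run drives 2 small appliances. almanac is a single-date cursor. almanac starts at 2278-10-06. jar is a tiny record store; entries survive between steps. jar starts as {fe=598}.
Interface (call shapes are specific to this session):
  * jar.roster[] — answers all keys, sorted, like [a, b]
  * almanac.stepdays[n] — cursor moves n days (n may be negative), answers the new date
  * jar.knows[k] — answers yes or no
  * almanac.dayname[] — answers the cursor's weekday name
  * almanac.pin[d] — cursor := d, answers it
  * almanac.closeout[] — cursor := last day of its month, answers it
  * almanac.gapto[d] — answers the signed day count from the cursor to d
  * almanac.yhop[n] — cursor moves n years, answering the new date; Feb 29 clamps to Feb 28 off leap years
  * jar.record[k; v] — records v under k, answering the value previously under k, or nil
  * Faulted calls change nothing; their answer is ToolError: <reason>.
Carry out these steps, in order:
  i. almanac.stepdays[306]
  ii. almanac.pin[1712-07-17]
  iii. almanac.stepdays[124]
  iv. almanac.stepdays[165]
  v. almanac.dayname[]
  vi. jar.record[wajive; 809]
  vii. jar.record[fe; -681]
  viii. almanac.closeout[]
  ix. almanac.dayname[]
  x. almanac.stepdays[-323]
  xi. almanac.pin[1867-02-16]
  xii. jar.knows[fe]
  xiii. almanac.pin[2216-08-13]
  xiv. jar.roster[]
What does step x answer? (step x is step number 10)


Answer: 1712-07-12

Derivation:
Step: almanac.stepdays[306]
Result: 2279-08-08
Step: almanac.pin[1712-07-17]
Result: 1712-07-17
Step: almanac.stepdays[124]
Result: 1712-11-18
Step: almanac.stepdays[165]
Result: 1713-05-02
Step: almanac.dayname[]
Result: Tuesday
Step: jar.record[wajive; 809]
Result: nil
Step: jar.record[fe; -681]
Result: 598
Step: almanac.closeout[]
Result: 1713-05-31
Step: almanac.dayname[]
Result: Wednesday
Step: almanac.stepdays[-323]
Result: 1712-07-12
Step: almanac.pin[1867-02-16]
Result: 1867-02-16
Step: jar.knows[fe]
Result: yes
Step: almanac.pin[2216-08-13]
Result: 2216-08-13
Step: jar.roster[]
Result: [fe, wajive]


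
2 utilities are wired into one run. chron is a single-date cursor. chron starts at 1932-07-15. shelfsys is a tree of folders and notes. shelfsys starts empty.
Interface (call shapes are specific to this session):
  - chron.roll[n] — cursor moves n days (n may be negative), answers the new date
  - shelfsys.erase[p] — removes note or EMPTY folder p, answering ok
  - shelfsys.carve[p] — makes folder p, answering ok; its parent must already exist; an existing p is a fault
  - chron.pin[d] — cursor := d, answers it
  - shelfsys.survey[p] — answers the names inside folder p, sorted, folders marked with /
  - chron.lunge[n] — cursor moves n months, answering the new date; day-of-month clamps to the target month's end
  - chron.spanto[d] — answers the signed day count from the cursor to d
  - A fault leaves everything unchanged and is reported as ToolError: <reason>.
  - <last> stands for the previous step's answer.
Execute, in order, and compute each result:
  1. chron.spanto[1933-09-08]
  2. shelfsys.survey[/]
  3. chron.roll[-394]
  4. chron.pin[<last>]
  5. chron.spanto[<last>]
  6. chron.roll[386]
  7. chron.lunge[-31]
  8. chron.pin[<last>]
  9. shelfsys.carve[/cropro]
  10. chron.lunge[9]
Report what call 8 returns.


Invoking chron.spanto with d: 1933-09-08, which returns 420.
Now I run shelfsys.survey with p: /, → [].
I invoke chron.roll with n: -394, yielding 1931-06-17.
Invoking chron.pin with d: <last>, and observe 1931-06-17.
I call chron.spanto with d: <last>, and observe 0.
Next I call chron.roll with n: 386, and get 1932-07-07.
I use chron.lunge with n: -31, → 1929-12-07.
Calling chron.pin with d: <last>, and observe 1929-12-07.
I run shelfsys.carve with p: /cropro, and observe ok.
I try chron.lunge with n: 9, and see 1930-09-07.

Answer: 1929-12-07


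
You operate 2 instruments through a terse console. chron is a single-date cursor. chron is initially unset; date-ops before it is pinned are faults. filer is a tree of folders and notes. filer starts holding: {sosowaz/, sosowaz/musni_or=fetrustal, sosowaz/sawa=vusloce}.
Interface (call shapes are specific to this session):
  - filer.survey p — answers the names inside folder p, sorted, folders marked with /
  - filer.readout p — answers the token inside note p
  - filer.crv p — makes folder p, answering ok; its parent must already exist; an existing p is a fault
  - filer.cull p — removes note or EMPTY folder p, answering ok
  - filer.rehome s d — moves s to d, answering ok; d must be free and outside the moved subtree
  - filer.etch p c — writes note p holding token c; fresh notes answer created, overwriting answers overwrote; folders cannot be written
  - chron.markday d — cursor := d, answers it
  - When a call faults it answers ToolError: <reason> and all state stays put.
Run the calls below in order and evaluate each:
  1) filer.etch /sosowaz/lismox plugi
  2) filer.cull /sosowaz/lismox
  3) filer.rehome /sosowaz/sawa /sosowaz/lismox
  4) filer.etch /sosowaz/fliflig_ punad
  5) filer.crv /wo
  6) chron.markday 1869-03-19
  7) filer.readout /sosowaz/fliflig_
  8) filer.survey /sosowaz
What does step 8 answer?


>> etch(p=/sosowaz/lismox, c=plugi)
<< created
>> cull(p=/sosowaz/lismox)
<< ok
>> rehome(s=/sosowaz/sawa, d=/sosowaz/lismox)
<< ok
>> etch(p=/sosowaz/fliflig_, c=punad)
<< created
>> crv(p=/wo)
<< ok
>> markday(d=1869-03-19)
<< 1869-03-19
>> readout(p=/sosowaz/fliflig_)
<< punad
>> survey(p=/sosowaz)
<< [fliflig_, lismox, musni_or]

Answer: [fliflig_, lismox, musni_or]


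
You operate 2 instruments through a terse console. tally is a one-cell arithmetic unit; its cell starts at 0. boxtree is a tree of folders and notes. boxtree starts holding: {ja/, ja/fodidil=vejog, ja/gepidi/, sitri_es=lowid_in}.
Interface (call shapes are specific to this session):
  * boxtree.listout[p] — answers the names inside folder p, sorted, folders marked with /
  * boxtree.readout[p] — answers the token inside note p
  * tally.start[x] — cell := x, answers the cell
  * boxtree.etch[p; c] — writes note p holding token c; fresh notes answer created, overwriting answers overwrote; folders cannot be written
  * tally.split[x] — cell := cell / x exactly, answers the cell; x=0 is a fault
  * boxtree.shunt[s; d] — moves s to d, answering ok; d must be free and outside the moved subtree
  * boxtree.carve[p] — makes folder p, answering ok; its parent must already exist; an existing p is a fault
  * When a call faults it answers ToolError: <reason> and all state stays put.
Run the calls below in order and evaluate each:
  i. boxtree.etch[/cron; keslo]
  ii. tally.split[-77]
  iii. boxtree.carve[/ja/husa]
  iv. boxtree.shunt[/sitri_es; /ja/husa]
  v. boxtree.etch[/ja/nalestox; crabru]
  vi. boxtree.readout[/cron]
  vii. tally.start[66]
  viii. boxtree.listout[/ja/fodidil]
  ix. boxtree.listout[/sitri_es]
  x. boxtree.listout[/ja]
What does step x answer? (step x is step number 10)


·→ boxtree.etch(p: /cron, c: keslo)
·← created
·→ tally.split(x: -77)
·← 0
·→ boxtree.carve(p: /ja/husa)
·← ok
·→ boxtree.shunt(s: /sitri_es, d: /ja/husa)
·← ToolError: exists
·→ boxtree.etch(p: /ja/nalestox, c: crabru)
·← created
·→ boxtree.readout(p: /cron)
·← keslo
·→ tally.start(x: 66)
·← 66
·→ boxtree.listout(p: /ja/fodidil)
·← ToolError: not a directory
·→ boxtree.listout(p: /sitri_es)
·← ToolError: not a directory
·→ boxtree.listout(p: /ja)
·← [fodidil, gepidi/, husa/, nalestox]

Answer: [fodidil, gepidi/, husa/, nalestox]


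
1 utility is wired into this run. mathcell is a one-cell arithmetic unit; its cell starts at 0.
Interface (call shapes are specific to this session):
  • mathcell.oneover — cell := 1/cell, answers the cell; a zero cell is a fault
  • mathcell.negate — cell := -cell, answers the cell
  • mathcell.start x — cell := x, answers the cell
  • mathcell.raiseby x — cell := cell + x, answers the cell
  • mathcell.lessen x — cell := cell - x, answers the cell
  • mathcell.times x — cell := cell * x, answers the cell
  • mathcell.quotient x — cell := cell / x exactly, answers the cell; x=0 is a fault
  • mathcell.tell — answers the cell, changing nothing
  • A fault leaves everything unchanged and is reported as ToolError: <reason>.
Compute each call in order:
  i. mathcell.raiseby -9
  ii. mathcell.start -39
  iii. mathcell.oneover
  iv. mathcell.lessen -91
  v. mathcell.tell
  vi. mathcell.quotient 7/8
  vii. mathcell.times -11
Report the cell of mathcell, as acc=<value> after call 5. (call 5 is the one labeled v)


// 1. mathcell.raiseby(x→-9) ~> -9
// 2. mathcell.start(x→-39) ~> -39
// 3. mathcell.oneover() ~> -1/39
// 4. mathcell.lessen(x→-91) ~> 3548/39
// 5. mathcell.tell() ~> 3548/39
// 6. mathcell.quotient(x→7/8) ~> 28384/273
// 7. mathcell.times(x→-11) ~> -312224/273

Answer: acc=3548/39


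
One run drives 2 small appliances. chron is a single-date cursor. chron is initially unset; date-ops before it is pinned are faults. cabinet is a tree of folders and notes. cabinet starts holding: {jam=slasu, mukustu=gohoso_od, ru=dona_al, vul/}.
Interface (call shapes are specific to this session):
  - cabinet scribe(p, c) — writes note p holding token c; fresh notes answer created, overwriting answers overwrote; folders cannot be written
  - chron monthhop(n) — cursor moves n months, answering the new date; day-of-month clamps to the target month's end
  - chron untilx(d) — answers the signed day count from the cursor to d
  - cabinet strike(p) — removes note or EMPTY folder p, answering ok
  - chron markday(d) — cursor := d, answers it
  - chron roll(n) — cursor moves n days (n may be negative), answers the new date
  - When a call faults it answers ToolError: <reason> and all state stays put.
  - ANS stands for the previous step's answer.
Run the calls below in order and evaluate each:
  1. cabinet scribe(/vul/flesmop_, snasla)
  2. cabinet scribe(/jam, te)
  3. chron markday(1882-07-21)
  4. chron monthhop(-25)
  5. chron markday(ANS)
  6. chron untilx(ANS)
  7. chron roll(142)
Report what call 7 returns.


Answer: 1880-11-10

Derivation:
-- cabinet scribe(p: /vul/flesmop_, c: snasla) -> created
-- cabinet scribe(p: /jam, c: te) -> overwrote
-- chron markday(d: 1882-07-21) -> 1882-07-21
-- chron monthhop(n: -25) -> 1880-06-21
-- chron markday(d: ANS) -> 1880-06-21
-- chron untilx(d: ANS) -> 0
-- chron roll(n: 142) -> 1880-11-10


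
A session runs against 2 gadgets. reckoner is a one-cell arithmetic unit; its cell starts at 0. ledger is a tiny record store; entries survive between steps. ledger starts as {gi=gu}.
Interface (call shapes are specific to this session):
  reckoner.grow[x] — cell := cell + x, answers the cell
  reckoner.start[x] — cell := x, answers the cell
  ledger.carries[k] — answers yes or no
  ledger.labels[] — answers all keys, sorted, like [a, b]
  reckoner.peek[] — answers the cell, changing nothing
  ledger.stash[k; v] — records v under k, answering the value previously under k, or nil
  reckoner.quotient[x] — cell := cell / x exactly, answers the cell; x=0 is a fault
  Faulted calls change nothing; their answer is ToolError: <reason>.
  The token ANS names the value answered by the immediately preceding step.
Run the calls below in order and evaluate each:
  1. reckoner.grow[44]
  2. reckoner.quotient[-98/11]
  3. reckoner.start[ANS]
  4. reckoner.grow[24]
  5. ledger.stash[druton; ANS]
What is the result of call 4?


[in] grow x=44
:: 44
[in] quotient x=-98/11
:: -242/49
[in] start x=ANS
:: -242/49
[in] grow x=24
:: 934/49
[in] stash k=druton v=ANS
:: nil

Answer: 934/49


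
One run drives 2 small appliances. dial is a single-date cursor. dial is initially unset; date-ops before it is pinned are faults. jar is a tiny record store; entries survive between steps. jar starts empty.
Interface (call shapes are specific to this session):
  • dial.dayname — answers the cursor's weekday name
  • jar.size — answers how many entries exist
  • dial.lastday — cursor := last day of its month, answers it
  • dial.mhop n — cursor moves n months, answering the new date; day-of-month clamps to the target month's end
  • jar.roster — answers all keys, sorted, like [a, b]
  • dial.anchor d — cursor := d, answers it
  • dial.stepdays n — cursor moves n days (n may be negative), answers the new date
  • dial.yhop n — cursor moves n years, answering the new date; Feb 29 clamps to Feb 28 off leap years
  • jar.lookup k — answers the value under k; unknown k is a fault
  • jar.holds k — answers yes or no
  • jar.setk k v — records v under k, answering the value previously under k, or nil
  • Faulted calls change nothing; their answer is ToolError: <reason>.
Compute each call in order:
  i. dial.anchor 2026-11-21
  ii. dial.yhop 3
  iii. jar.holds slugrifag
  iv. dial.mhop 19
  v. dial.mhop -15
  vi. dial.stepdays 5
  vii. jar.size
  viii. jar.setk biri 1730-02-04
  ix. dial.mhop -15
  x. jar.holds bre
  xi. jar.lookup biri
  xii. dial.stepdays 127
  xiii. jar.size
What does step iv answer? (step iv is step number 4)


I invoke dial.anchor passing d='2026-11-21', yielding 2026-11-21.
Then dial.yhop passing n='3', and see 2029-11-21.
I use jar.holds passing k='slugrifag', giving no.
Next I call dial.mhop passing n='19', giving 2031-06-21.
Using dial.mhop passing n='-15', and observe 2030-03-21.
I try dial.stepdays passing n='5': 2030-03-26.
Then jar.size, and see 0.
I invoke jar.setk passing k='biri', v='1730-02-04', giving nil.
I run dial.mhop passing n='-15', which returns 2028-12-26.
Next I call jar.holds passing k='bre', and observe no.
Invoking jar.lookup passing k='biri', and observe 1730-02-04.
I use dial.stepdays passing n='127', and observe 2029-05-02.
I invoke jar.size: 1.

Answer: 2031-06-21


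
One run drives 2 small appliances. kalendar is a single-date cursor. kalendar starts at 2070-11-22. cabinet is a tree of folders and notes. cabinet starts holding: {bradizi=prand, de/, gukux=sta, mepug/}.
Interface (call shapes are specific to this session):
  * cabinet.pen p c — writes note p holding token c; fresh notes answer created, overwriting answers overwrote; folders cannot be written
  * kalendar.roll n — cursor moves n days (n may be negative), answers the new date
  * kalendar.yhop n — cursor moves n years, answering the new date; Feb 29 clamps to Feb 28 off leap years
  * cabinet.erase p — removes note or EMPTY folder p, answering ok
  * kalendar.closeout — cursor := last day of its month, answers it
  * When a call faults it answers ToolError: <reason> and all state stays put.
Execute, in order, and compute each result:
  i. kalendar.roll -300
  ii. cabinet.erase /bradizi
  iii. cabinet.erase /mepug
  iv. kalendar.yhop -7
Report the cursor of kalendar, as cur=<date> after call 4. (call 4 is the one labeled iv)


Answer: cur=2063-01-26

Derivation:
·→ kalendar.roll(n: -300)
·← 2070-01-26
·→ cabinet.erase(p: /bradizi)
·← ok
·→ cabinet.erase(p: /mepug)
·← ok
·→ kalendar.yhop(n: -7)
·← 2063-01-26
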